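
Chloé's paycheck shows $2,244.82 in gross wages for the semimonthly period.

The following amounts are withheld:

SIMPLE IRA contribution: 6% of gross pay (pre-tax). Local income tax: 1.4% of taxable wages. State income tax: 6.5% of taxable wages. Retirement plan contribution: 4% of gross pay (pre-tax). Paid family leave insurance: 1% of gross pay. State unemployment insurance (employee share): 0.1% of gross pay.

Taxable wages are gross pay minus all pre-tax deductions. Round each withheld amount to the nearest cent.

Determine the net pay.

$1,836.05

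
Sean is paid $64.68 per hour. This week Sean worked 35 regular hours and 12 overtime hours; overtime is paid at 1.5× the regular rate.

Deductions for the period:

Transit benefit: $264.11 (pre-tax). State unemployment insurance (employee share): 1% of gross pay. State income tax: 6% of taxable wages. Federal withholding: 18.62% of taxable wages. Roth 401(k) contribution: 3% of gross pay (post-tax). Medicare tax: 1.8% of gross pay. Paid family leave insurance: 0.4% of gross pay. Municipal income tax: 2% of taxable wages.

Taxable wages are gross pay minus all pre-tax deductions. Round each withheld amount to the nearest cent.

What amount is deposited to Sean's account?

$2,109.16

Regular pay: 35 × $64.68 = $2,263.80
Overtime pay: 12 × $64.68 × 1.5 = $1,164.24
Gross pay = $2,263.80 + $1,164.24 = $3,428.04
Transit benefit: $264.11
Taxable wages = $3,428.04 − $264.11 = $3,163.93
State income tax: $3,163.93 × 0.06 = $189.84
Federal withholding: $3,163.93 × 0.1862 = $589.12
Municipal income tax: $3,163.93 × 0.02 = $63.28
Paid family leave insurance: $3,428.04 × 0.004 = $13.71
Medicare tax: $3,428.04 × 0.018 = $61.70
State unemployment insurance (employee share): $3,428.04 × 0.01 = $34.28
Roth 401(k) contribution: $3,428.04 × 0.03 = $102.84
Total deductions = $264.11 + $189.84 + $589.12 + $63.28 + $13.71 + $61.70 + $34.28 + $102.84 = $1,318.88
Net pay = $3,428.04 − $1,318.88 = $2,109.16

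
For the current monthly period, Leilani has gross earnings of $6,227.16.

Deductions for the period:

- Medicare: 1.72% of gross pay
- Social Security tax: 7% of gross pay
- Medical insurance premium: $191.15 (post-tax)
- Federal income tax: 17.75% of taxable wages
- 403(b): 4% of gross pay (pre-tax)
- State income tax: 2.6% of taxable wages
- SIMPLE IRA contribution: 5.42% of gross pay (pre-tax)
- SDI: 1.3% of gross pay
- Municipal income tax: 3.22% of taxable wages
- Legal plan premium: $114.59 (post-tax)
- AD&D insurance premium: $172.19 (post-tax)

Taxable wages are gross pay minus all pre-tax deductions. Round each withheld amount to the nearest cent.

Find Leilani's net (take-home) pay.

$3,209.19

SIMPLE IRA contribution: $6,227.16 × 0.0542 = $337.51
403(b): $6,227.16 × 0.04 = $249.09
Pre-tax total = $337.51 + $249.09 = $586.60
Taxable wages = $6,227.16 − $586.60 = $5,640.56
State income tax: $5,640.56 × 0.026 = $146.65
Federal income tax: $5,640.56 × 0.1775 = $1,001.20
Municipal income tax: $5,640.56 × 0.0322 = $181.63
SDI: $6,227.16 × 0.013 = $80.95
Medicare: $6,227.16 × 0.0172 = $107.11
Social Security tax: $6,227.16 × 0.07 = $435.90
Medical insurance premium: $191.15
Legal plan premium: $114.59
AD&D insurance premium: $172.19
Total deductions = $337.51 + $249.09 + $146.65 + $1,001.20 + $181.63 + $80.95 + $107.11 + $435.90 + $191.15 + $114.59 + $172.19 = $3,017.97
Net pay = $6,227.16 − $3,017.97 = $3,209.19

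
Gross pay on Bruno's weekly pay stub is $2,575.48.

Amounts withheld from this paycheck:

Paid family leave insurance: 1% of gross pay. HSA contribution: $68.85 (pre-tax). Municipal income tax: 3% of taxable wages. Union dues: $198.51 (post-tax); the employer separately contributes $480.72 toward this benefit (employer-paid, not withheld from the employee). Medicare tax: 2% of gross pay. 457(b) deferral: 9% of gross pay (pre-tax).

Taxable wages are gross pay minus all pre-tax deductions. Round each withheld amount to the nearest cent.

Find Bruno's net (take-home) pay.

$1,930.82

457(b) deferral: $2,575.48 × 0.09 = $231.79
HSA contribution: $68.85
Pre-tax total = $231.79 + $68.85 = $300.64
Taxable wages = $2,575.48 − $300.64 = $2,274.84
Municipal income tax: $2,274.84 × 0.03 = $68.25
Medicare tax: $2,575.48 × 0.02 = $51.51
Paid family leave insurance: $2,575.48 × 0.01 = $25.75
Union dues: $198.51
(Employer's $480.72 toward union dues is not withheld from the employee.)
Total deductions = $231.79 + $68.85 + $68.25 + $51.51 + $25.75 + $198.51 = $644.66
Net pay = $2,575.48 − $644.66 = $1,930.82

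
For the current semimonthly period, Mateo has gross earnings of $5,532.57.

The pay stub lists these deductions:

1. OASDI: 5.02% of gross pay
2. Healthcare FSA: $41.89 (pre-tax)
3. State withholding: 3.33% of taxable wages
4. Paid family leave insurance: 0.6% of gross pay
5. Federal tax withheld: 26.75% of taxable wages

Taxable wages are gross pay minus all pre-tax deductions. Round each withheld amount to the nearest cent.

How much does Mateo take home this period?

$3,528.14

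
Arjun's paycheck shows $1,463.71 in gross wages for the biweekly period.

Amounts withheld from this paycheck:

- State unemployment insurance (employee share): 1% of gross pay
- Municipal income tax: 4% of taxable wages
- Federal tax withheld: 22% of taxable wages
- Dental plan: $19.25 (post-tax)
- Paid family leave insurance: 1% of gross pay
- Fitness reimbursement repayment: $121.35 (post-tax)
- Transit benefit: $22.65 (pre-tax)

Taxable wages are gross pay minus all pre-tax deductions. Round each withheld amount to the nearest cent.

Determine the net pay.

$896.51

Transit benefit: $22.65
Taxable wages = $1,463.71 − $22.65 = $1,441.06
Federal tax withheld: $1,441.06 × 0.22 = $317.03
Municipal income tax: $1,441.06 × 0.04 = $57.64
Paid family leave insurance: $1,463.71 × 0.01 = $14.64
State unemployment insurance (employee share): $1,463.71 × 0.01 = $14.64
Dental plan: $19.25
Fitness reimbursement repayment: $121.35
Total deductions = $22.65 + $317.03 + $57.64 + $14.64 + $14.64 + $19.25 + $121.35 = $567.20
Net pay = $1,463.71 − $567.20 = $896.51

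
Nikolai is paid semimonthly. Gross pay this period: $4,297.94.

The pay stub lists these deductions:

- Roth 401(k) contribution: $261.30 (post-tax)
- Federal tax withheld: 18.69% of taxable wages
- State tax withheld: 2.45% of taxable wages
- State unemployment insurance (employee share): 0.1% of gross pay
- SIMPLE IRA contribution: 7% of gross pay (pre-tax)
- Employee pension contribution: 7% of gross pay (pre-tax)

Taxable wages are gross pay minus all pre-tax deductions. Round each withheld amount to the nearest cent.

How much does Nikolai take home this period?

$2,649.24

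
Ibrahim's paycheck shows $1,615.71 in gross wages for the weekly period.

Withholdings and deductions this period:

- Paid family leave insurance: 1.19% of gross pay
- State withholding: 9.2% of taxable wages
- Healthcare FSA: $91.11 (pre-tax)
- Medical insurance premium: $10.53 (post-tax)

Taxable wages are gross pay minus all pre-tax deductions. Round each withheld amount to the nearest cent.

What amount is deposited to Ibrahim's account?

$1,354.58

Healthcare FSA: $91.11
Taxable wages = $1,615.71 − $91.11 = $1,524.60
State withholding: $1,524.60 × 0.092 = $140.26
Paid family leave insurance: $1,615.71 × 0.0119 = $19.23
Medical insurance premium: $10.53
Total deductions = $91.11 + $140.26 + $19.23 + $10.53 = $261.13
Net pay = $1,615.71 − $261.13 = $1,354.58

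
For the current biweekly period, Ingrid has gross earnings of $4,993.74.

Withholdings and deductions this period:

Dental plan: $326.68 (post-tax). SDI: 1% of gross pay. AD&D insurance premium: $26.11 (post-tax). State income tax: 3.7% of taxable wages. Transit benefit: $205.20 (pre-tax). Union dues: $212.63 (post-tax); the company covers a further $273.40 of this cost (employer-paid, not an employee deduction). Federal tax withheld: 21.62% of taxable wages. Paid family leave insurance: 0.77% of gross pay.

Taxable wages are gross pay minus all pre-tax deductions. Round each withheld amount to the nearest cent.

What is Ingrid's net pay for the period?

$2,922.27

Transit benefit: $205.20
Taxable wages = $4,993.74 − $205.20 = $4,788.54
Federal tax withheld: $4,788.54 × 0.2162 = $1,035.28
State income tax: $4,788.54 × 0.037 = $177.18
Paid family leave insurance: $4,993.74 × 0.0077 = $38.45
SDI: $4,993.74 × 0.01 = $49.94
AD&D insurance premium: $26.11
Dental plan: $326.68
Union dues: $212.63
(Employer's $273.40 toward union dues is not withheld from the employee.)
Total deductions = $205.20 + $1,035.28 + $177.18 + $38.45 + $49.94 + $26.11 + $326.68 + $212.63 = $2,071.47
Net pay = $4,993.74 − $2,071.47 = $2,922.27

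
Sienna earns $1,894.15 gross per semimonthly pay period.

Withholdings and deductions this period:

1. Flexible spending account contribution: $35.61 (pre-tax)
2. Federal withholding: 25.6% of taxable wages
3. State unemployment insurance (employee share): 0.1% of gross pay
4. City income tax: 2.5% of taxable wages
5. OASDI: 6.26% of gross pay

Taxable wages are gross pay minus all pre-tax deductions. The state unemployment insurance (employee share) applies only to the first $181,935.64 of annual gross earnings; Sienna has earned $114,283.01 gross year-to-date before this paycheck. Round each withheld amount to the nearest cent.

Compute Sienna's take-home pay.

Flexible spending account contribution: $35.61
Taxable wages = $1,894.15 − $35.61 = $1,858.54
Federal withholding: $1,858.54 × 0.256 = $475.79
City income tax: $1,858.54 × 0.025 = $46.46
OASDI: $1,894.15 × 0.0626 = $118.57
State unemployment insurance (employee share): cap not yet reached, full $1,894.15 is subject → $1,894.15 × 0.001 = $1.89
Total deductions = $35.61 + $475.79 + $46.46 + $118.57 + $1.89 = $678.32
Net pay = $1,894.15 − $678.32 = $1,215.83

$1,215.83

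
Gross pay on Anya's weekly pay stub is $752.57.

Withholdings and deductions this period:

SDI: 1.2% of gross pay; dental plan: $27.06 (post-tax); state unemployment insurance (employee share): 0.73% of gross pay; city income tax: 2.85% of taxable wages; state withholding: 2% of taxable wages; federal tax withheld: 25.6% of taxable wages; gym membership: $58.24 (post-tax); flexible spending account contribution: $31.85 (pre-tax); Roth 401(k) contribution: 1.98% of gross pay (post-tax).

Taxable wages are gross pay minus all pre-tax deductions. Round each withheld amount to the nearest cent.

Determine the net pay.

Flexible spending account contribution: $31.85
Taxable wages = $752.57 − $31.85 = $720.72
Federal tax withheld: $720.72 × 0.256 = $184.50
State withholding: $720.72 × 0.02 = $14.41
City income tax: $720.72 × 0.0285 = $20.54
SDI: $752.57 × 0.012 = $9.03
State unemployment insurance (employee share): $752.57 × 0.0073 = $5.49
Dental plan: $27.06
Roth 401(k) contribution: $752.57 × 0.0198 = $14.90
Gym membership: $58.24
Total deductions = $31.85 + $184.50 + $14.41 + $20.54 + $9.03 + $5.49 + $27.06 + $14.90 + $58.24 = $366.02
Net pay = $752.57 − $366.02 = $386.55

$386.55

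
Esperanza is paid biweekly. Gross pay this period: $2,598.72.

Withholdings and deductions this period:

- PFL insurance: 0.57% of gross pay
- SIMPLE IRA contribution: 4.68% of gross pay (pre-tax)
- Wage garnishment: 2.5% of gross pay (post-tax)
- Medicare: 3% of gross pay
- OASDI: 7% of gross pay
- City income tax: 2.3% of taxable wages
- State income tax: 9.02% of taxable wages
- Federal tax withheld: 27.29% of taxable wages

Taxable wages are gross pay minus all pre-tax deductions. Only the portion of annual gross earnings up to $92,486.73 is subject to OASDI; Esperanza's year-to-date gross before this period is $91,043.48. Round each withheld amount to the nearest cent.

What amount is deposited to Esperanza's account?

SIMPLE IRA contribution: $2,598.72 × 0.0468 = $121.62
Taxable wages = $2,598.72 − $121.62 = $2,477.10
Federal tax withheld: $2,477.10 × 0.2729 = $676.00
City income tax: $2,477.10 × 0.023 = $56.97
State income tax: $2,477.10 × 0.0902 = $223.43
OASDI: only $92,486.73 − $91,043.48 = $1,443.25 of this check is subject → $1,443.25 × 0.07 = $101.03
Medicare: $2,598.72 × 0.03 = $77.96
PFL insurance: $2,598.72 × 0.0057 = $14.81
Wage garnishment: $2,598.72 × 0.025 = $64.97
Total deductions = $121.62 + $676.00 + $56.97 + $223.43 + $101.03 + $77.96 + $14.81 + $64.97 = $1,336.79
Net pay = $2,598.72 − $1,336.79 = $1,261.93

$1,261.93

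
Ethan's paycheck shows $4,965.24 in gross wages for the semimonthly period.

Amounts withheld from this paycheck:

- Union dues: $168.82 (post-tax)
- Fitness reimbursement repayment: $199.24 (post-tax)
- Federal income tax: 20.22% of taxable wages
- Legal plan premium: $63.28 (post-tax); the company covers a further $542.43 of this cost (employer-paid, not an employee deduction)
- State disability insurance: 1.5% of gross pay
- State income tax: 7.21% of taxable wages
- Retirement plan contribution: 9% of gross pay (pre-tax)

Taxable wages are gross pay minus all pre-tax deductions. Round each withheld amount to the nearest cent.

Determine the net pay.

Retirement plan contribution: $4,965.24 × 0.09 = $446.87
Taxable wages = $4,965.24 − $446.87 = $4,518.37
Federal income tax: $4,518.37 × 0.2022 = $913.61
State income tax: $4,518.37 × 0.0721 = $325.77
State disability insurance: $4,965.24 × 0.015 = $74.48
Union dues: $168.82
Fitness reimbursement repayment: $199.24
Legal plan premium: $63.28
(Employer's $542.43 toward legal plan premium is not withheld from the employee.)
Total deductions = $446.87 + $913.61 + $325.77 + $74.48 + $168.82 + $199.24 + $63.28 = $2,192.07
Net pay = $4,965.24 − $2,192.07 = $2,773.17

$2,773.17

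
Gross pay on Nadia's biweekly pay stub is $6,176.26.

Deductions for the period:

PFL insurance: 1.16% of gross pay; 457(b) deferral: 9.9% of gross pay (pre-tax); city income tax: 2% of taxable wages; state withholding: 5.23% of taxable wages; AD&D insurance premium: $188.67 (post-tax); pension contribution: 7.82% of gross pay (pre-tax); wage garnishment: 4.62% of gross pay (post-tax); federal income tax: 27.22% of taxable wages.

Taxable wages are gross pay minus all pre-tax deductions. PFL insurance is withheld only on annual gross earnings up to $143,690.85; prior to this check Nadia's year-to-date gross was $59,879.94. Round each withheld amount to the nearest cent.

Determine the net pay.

$2,785.49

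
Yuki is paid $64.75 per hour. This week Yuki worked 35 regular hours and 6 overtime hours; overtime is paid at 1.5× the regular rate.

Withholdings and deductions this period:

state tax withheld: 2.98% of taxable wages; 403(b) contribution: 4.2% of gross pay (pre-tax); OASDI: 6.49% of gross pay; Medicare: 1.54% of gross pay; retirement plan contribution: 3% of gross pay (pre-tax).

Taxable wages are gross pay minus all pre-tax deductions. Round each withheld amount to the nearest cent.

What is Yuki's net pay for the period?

Regular pay: 35 × $64.75 = $2266.25
Overtime pay: 6 × $64.75 × 1.5 = $582.75
Gross pay = $2266.25 + $582.75 = $2849.00
Retirement plan contribution: $2849.00 × 0.03 = $85.47
403(b) contribution: $2849.00 × 0.042 = $119.66
Pre-tax total = $85.47 + $119.66 = $205.13
Taxable wages = $2849.00 − $205.13 = $2643.87
State tax withheld: $2643.87 × 0.0298 = $78.79
OASDI: $2849.00 × 0.0649 = $184.90
Medicare: $2849.00 × 0.0154 = $43.87
Total deductions = $85.47 + $119.66 + $78.79 + $184.90 + $43.87 = $512.69
Net pay = $2849.00 − $512.69 = $2336.31

$2336.31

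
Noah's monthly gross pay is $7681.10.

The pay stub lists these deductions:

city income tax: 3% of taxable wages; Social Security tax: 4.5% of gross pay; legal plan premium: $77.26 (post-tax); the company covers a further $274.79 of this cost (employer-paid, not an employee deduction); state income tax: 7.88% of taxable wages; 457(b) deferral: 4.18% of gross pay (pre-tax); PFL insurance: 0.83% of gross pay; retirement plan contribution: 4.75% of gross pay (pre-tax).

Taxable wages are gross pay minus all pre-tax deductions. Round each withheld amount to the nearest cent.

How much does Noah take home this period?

$5747.44

Retirement plan contribution: $7681.10 × 0.0475 = $364.85
457(b) deferral: $7681.10 × 0.0418 = $321.07
Pre-tax total = $364.85 + $321.07 = $685.92
Taxable wages = $7681.10 − $685.92 = $6995.18
State income tax: $6995.18 × 0.0788 = $551.22
City income tax: $6995.18 × 0.03 = $209.86
PFL insurance: $7681.10 × 0.0083 = $63.75
Social Security tax: $7681.10 × 0.045 = $345.65
Legal plan premium: $77.26
(Employer's $274.79 toward legal plan premium is not withheld from the employee.)
Total deductions = $364.85 + $321.07 + $551.22 + $209.86 + $63.75 + $345.65 + $77.26 = $1933.66
Net pay = $7681.10 − $1933.66 = $5747.44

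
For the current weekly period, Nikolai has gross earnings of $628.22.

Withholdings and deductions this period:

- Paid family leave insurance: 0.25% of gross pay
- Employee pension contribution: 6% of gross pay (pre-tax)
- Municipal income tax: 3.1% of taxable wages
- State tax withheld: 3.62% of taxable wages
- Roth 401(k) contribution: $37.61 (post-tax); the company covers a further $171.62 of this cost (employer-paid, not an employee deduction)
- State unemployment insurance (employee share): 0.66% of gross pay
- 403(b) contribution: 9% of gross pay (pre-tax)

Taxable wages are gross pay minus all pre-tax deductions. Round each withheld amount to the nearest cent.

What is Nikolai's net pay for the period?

403(b) contribution: $628.22 × 0.09 = $56.54
Employee pension contribution: $628.22 × 0.06 = $37.69
Pre-tax total = $56.54 + $37.69 = $94.23
Taxable wages = $628.22 − $94.23 = $533.99
State tax withheld: $533.99 × 0.0362 = $19.33
Municipal income tax: $533.99 × 0.031 = $16.55
State unemployment insurance (employee share): $628.22 × 0.0066 = $4.15
Paid family leave insurance: $628.22 × 0.0025 = $1.57
Roth 401(k) contribution: $37.61
(Employer's $171.62 toward Roth 401(k) contribution is not withheld from the employee.)
Total deductions = $56.54 + $37.69 + $19.33 + $16.55 + $4.15 + $1.57 + $37.61 = $173.44
Net pay = $628.22 − $173.44 = $454.78

$454.78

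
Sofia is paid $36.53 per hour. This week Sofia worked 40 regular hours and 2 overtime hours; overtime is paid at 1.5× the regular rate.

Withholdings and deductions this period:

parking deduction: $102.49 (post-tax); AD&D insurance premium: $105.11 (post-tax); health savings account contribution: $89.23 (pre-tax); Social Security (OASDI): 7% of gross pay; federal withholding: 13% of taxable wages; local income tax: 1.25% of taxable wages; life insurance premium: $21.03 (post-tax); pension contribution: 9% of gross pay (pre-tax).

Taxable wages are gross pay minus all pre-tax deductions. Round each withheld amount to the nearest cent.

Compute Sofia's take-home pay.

$810.63

Regular pay: 40 × $36.53 = $1461.20
Overtime pay: 2 × $36.53 × 1.5 = $109.59
Gross pay = $1461.20 + $109.59 = $1570.79
Pension contribution: $1570.79 × 0.09 = $141.37
Health savings account contribution: $89.23
Pre-tax total = $141.37 + $89.23 = $230.60
Taxable wages = $1570.79 − $230.60 = $1340.19
Federal withholding: $1340.19 × 0.13 = $174.22
Local income tax: $1340.19 × 0.0125 = $16.75
Social Security (OASDI): $1570.79 × 0.07 = $109.96
Life insurance premium: $21.03
AD&D insurance premium: $105.11
Parking deduction: $102.49
Total deductions = $141.37 + $89.23 + $174.22 + $16.75 + $109.96 + $21.03 + $105.11 + $102.49 = $760.16
Net pay = $1570.79 − $760.16 = $810.63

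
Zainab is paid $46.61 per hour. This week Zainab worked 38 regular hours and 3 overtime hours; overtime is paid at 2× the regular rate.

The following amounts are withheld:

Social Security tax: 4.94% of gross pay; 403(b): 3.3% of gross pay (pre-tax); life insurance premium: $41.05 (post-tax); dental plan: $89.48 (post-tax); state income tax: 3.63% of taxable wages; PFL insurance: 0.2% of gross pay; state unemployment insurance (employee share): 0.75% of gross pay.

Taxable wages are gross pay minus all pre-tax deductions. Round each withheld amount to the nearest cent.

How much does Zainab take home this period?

Regular pay: 38 × $46.61 = $1,771.18
Overtime pay: 3 × $46.61 × 2 = $279.66
Gross pay = $1,771.18 + $279.66 = $2,050.84
403(b): $2,050.84 × 0.033 = $67.68
Taxable wages = $2,050.84 − $67.68 = $1,983.16
State income tax: $1,983.16 × 0.0363 = $71.99
State unemployment insurance (employee share): $2,050.84 × 0.0075 = $15.38
Social Security tax: $2,050.84 × 0.0494 = $101.31
PFL insurance: $2,050.84 × 0.002 = $4.10
Dental plan: $89.48
Life insurance premium: $41.05
Total deductions = $67.68 + $71.99 + $15.38 + $101.31 + $4.10 + $89.48 + $41.05 = $390.99
Net pay = $2,050.84 − $390.99 = $1,659.85

$1,659.85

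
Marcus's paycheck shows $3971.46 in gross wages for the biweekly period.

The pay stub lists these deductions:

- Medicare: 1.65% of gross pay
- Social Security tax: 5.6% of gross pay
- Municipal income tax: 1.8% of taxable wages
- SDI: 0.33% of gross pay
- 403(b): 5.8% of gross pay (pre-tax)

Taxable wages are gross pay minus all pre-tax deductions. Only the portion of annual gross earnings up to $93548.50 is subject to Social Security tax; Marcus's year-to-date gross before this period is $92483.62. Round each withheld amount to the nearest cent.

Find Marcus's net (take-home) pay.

403(b): $3971.46 × 0.058 = $230.34
Taxable wages = $3971.46 − $230.34 = $3741.12
Municipal income tax: $3741.12 × 0.018 = $67.34
Social Security tax: only $93548.50 − $92483.62 = $1064.88 of this check is subject → $1064.88 × 0.056 = $59.63
Medicare: $3971.46 × 0.0165 = $65.53
SDI: $3971.46 × 0.0033 = $13.11
Total deductions = $230.34 + $67.34 + $59.63 + $65.53 + $13.11 = $435.95
Net pay = $3971.46 − $435.95 = $3535.51

$3535.51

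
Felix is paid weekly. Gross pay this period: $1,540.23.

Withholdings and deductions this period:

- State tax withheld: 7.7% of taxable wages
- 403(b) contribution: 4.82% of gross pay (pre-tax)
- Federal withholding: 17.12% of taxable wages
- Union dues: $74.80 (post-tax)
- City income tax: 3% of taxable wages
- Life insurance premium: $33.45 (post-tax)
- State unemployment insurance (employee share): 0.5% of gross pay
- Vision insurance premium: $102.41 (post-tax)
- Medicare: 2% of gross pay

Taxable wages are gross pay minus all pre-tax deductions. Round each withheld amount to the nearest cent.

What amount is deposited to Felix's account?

$808.99

403(b) contribution: $1,540.23 × 0.0482 = $74.24
Taxable wages = $1,540.23 − $74.24 = $1,465.99
Federal withholding: $1,465.99 × 0.1712 = $250.98
City income tax: $1,465.99 × 0.03 = $43.98
State tax withheld: $1,465.99 × 0.077 = $112.88
State unemployment insurance (employee share): $1,540.23 × 0.005 = $7.70
Medicare: $1,540.23 × 0.02 = $30.80
Union dues: $74.80
Vision insurance premium: $102.41
Life insurance premium: $33.45
Total deductions = $74.24 + $250.98 + $43.98 + $112.88 + $7.70 + $30.80 + $74.80 + $102.41 + $33.45 = $731.24
Net pay = $1,540.23 − $731.24 = $808.99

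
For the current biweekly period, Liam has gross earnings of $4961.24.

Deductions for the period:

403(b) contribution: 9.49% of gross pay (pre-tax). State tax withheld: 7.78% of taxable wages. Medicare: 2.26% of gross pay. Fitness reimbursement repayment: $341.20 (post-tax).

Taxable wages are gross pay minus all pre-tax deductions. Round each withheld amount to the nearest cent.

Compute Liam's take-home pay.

403(b) contribution: $4961.24 × 0.0949 = $470.82
Taxable wages = $4961.24 − $470.82 = $4490.42
State tax withheld: $4490.42 × 0.0778 = $349.35
Medicare: $4961.24 × 0.0226 = $112.12
Fitness reimbursement repayment: $341.20
Total deductions = $470.82 + $349.35 + $112.12 + $341.20 = $1273.49
Net pay = $4961.24 − $1273.49 = $3687.75

$3687.75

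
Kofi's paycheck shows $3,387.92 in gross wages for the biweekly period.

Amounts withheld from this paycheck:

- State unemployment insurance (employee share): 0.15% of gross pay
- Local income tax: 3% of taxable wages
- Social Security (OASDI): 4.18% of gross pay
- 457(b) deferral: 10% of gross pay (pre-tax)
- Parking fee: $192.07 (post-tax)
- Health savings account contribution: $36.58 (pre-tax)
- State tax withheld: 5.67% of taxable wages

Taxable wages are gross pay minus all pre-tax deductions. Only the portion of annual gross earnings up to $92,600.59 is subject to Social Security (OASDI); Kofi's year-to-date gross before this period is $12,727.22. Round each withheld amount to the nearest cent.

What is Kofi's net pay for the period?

$2,412.59

Health savings account contribution: $36.58
457(b) deferral: $3,387.92 × 0.1 = $338.79
Pre-tax total = $36.58 + $338.79 = $375.37
Taxable wages = $3,387.92 − $375.37 = $3,012.55
Local income tax: $3,012.55 × 0.03 = $90.38
State tax withheld: $3,012.55 × 0.0567 = $170.81
State unemployment insurance (employee share): $3,387.92 × 0.0015 = $5.08
Social Security (OASDI): cap not yet reached, full $3,387.92 is subject → $3,387.92 × 0.0418 = $141.62
Parking fee: $192.07
Total deductions = $36.58 + $338.79 + $90.38 + $170.81 + $5.08 + $141.62 + $192.07 = $975.33
Net pay = $3,387.92 − $975.33 = $2,412.59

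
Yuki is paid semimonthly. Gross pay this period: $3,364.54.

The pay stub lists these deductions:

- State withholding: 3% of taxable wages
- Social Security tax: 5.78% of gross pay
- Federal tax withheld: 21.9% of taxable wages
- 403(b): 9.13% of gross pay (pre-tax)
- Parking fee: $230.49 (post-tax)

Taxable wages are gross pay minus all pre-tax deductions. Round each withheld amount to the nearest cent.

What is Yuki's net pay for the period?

403(b): $3,364.54 × 0.0913 = $307.18
Taxable wages = $3,364.54 − $307.18 = $3,057.36
State withholding: $3,057.36 × 0.03 = $91.72
Federal tax withheld: $3,057.36 × 0.219 = $669.56
Social Security tax: $3,364.54 × 0.0578 = $194.47
Parking fee: $230.49
Total deductions = $307.18 + $91.72 + $669.56 + $194.47 + $230.49 = $1,493.42
Net pay = $3,364.54 − $1,493.42 = $1,871.12

$1,871.12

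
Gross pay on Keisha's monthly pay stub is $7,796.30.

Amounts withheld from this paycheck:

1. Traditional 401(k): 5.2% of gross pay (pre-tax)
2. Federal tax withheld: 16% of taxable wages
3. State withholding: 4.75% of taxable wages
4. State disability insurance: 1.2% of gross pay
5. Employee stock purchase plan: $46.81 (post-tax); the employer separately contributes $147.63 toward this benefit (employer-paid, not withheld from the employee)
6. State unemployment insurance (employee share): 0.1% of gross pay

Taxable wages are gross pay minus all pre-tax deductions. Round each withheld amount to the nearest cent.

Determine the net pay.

Traditional 401(k): $7,796.30 × 0.052 = $405.41
Taxable wages = $7,796.30 − $405.41 = $7,390.89
State withholding: $7,390.89 × 0.0475 = $351.07
Federal tax withheld: $7,390.89 × 0.16 = $1,182.54
State disability insurance: $7,796.30 × 0.012 = $93.56
State unemployment insurance (employee share): $7,796.30 × 0.001 = $7.80
Employee stock purchase plan: $46.81
(Employer's $147.63 toward employee stock purchase plan is not withheld from the employee.)
Total deductions = $405.41 + $351.07 + $1,182.54 + $93.56 + $7.80 + $46.81 = $2,087.19
Net pay = $7,796.30 − $2,087.19 = $5,709.11

$5,709.11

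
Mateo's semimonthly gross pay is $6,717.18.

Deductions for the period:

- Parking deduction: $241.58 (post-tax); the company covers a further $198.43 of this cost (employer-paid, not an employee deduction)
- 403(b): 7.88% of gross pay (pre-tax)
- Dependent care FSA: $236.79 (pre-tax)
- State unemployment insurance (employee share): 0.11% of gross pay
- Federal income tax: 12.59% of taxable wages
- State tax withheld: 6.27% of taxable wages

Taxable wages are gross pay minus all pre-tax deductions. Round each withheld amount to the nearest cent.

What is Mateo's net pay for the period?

403(b): $6,717.18 × 0.0788 = $529.31
Dependent care FSA: $236.79
Pre-tax total = $529.31 + $236.79 = $766.10
Taxable wages = $6,717.18 − $766.10 = $5,951.08
Federal income tax: $5,951.08 × 0.1259 = $749.24
State tax withheld: $5,951.08 × 0.0627 = $373.13
State unemployment insurance (employee share): $6,717.18 × 0.0011 = $7.39
Parking deduction: $241.58
(Employer's $198.43 toward parking deduction is not withheld from the employee.)
Total deductions = $529.31 + $236.79 + $749.24 + $373.13 + $7.39 + $241.58 = $2,137.44
Net pay = $6,717.18 − $2,137.44 = $4,579.74

$4,579.74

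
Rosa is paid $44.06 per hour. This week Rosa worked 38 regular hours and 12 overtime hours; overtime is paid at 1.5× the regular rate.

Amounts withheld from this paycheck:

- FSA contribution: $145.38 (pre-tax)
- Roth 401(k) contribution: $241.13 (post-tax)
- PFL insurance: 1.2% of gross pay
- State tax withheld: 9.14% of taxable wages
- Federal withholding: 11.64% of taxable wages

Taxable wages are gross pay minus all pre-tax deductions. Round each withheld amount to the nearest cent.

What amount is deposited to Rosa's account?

Regular pay: 38 × $44.06 = $1,674.28
Overtime pay: 12 × $44.06 × 1.5 = $793.08
Gross pay = $1,674.28 + $793.08 = $2,467.36
FSA contribution: $145.38
Taxable wages = $2,467.36 − $145.38 = $2,321.98
State tax withheld: $2,321.98 × 0.0914 = $212.23
Federal withholding: $2,321.98 × 0.1164 = $270.28
PFL insurance: $2,467.36 × 0.012 = $29.61
Roth 401(k) contribution: $241.13
Total deductions = $145.38 + $212.23 + $270.28 + $29.61 + $241.13 = $898.63
Net pay = $2,467.36 − $898.63 = $1,568.73

$1,568.73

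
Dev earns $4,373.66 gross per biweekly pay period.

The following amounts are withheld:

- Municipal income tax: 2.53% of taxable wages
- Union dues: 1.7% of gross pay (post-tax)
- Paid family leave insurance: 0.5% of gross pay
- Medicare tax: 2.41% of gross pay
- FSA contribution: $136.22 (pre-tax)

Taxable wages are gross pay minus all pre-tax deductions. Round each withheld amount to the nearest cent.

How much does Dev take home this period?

$3,928.60

FSA contribution: $136.22
Taxable wages = $4,373.66 − $136.22 = $4,237.44
Municipal income tax: $4,237.44 × 0.0253 = $107.21
Medicare tax: $4,373.66 × 0.0241 = $105.41
Paid family leave insurance: $4,373.66 × 0.005 = $21.87
Union dues: $4,373.66 × 0.017 = $74.35
Total deductions = $136.22 + $107.21 + $105.41 + $21.87 + $74.35 = $445.06
Net pay = $4,373.66 − $445.06 = $3,928.60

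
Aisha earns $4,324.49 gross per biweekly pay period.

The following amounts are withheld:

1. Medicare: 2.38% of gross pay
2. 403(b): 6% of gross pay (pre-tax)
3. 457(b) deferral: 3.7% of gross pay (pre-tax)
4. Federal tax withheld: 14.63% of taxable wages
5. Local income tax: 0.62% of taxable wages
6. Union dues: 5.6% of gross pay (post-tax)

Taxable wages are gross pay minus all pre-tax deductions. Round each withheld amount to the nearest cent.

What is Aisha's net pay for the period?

$2,964.41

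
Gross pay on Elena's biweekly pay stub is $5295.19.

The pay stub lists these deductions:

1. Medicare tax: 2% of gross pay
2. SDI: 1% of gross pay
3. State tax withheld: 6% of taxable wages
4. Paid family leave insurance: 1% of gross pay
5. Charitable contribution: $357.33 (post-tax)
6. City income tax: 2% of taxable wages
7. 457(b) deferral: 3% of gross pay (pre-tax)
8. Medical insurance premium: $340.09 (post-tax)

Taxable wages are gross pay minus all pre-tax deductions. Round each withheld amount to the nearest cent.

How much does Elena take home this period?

457(b) deferral: $5295.19 × 0.03 = $158.86
Taxable wages = $5295.19 − $158.86 = $5136.33
State tax withheld: $5136.33 × 0.06 = $308.18
City income tax: $5136.33 × 0.02 = $102.73
SDI: $5295.19 × 0.01 = $52.95
Medicare tax: $5295.19 × 0.02 = $105.90
Paid family leave insurance: $5295.19 × 0.01 = $52.95
Medical insurance premium: $340.09
Charitable contribution: $357.33
Total deductions = $158.86 + $308.18 + $102.73 + $52.95 + $105.90 + $52.95 + $340.09 + $357.33 = $1478.99
Net pay = $5295.19 − $1478.99 = $3816.20

$3816.20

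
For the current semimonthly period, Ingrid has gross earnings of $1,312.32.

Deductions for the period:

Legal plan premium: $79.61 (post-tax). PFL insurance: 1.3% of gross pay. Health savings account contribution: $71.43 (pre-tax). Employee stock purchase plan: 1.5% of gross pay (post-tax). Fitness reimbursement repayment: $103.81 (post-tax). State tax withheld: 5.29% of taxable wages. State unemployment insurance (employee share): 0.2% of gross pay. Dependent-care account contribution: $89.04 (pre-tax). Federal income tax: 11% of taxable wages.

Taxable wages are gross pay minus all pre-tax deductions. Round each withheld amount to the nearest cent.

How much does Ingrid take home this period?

$741.44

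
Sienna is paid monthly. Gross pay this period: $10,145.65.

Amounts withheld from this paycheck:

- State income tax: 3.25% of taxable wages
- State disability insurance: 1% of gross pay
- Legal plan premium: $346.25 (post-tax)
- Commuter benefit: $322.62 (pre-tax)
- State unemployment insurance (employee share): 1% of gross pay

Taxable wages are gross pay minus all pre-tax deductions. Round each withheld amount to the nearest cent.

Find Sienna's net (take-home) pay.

Commuter benefit: $322.62
Taxable wages = $10,145.65 − $322.62 = $9,823.03
State income tax: $9,823.03 × 0.0325 = $319.25
State disability insurance: $10,145.65 × 0.01 = $101.46
State unemployment insurance (employee share): $10,145.65 × 0.01 = $101.46
Legal plan premium: $346.25
Total deductions = $322.62 + $319.25 + $101.46 + $101.46 + $346.25 = $1,191.04
Net pay = $10,145.65 − $1,191.04 = $8,954.61

$8,954.61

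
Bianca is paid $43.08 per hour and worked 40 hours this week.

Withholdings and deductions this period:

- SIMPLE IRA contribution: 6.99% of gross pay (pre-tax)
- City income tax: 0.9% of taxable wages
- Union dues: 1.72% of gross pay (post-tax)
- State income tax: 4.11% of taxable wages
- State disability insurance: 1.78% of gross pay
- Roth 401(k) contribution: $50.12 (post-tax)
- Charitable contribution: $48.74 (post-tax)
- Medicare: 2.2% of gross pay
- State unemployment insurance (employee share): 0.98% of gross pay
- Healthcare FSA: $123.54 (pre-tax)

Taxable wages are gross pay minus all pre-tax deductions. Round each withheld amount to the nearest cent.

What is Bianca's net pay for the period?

Gross pay: 40 × $43.08 = $1,723.20
SIMPLE IRA contribution: $1,723.20 × 0.0699 = $120.45
Healthcare FSA: $123.54
Pre-tax total = $120.45 + $123.54 = $243.99
Taxable wages = $1,723.20 − $243.99 = $1,479.21
City income tax: $1,479.21 × 0.009 = $13.31
State income tax: $1,479.21 × 0.0411 = $60.80
State unemployment insurance (employee share): $1,723.20 × 0.0098 = $16.89
State disability insurance: $1,723.20 × 0.0178 = $30.67
Medicare: $1,723.20 × 0.022 = $37.91
Union dues: $1,723.20 × 0.0172 = $29.64
Charitable contribution: $48.74
Roth 401(k) contribution: $50.12
Total deductions = $120.45 + $123.54 + $13.31 + $60.80 + $16.89 + $30.67 + $37.91 + $29.64 + $48.74 + $50.12 = $532.07
Net pay = $1,723.20 − $532.07 = $1,191.13

$1,191.13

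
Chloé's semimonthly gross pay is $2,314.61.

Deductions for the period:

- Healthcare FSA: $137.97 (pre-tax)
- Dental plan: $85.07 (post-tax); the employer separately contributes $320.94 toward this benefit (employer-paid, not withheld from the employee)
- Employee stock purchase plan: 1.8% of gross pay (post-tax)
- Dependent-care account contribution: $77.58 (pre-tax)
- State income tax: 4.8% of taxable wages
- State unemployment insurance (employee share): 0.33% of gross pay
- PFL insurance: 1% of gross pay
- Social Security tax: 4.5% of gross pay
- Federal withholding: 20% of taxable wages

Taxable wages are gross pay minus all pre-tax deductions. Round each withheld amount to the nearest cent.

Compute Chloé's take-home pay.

Healthcare FSA: $137.97
Dependent-care account contribution: $77.58
Pre-tax total = $137.97 + $77.58 = $215.55
Taxable wages = $2,314.61 − $215.55 = $2,099.06
State income tax: $2,099.06 × 0.048 = $100.75
Federal withholding: $2,099.06 × 0.2 = $419.81
State unemployment insurance (employee share): $2,314.61 × 0.0033 = $7.64
Social Security tax: $2,314.61 × 0.045 = $104.16
PFL insurance: $2,314.61 × 0.01 = $23.15
Employee stock purchase plan: $2,314.61 × 0.018 = $41.66
Dental plan: $85.07
(Employer's $320.94 toward dental plan is not withheld from the employee.)
Total deductions = $137.97 + $77.58 + $100.75 + $419.81 + $7.64 + $104.16 + $23.15 + $41.66 + $85.07 = $997.79
Net pay = $2,314.61 − $997.79 = $1,316.82

$1,316.82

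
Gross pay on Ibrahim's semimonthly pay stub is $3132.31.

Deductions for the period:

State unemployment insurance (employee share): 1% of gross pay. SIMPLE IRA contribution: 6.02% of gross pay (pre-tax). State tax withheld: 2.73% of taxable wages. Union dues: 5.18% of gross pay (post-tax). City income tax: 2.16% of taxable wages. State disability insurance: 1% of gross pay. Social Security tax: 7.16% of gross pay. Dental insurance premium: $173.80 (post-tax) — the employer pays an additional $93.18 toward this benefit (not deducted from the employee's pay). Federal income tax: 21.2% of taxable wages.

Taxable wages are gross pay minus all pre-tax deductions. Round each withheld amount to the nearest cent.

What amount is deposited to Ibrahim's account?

SIMPLE IRA contribution: $3132.31 × 0.0602 = $188.57
Taxable wages = $3132.31 − $188.57 = $2943.74
Federal income tax: $2943.74 × 0.212 = $624.07
State tax withheld: $2943.74 × 0.0273 = $80.36
City income tax: $2943.74 × 0.0216 = $63.58
Social Security tax: $3132.31 × 0.0716 = $224.27
State unemployment insurance (employee share): $3132.31 × 0.01 = $31.32
State disability insurance: $3132.31 × 0.01 = $31.32
Union dues: $3132.31 × 0.0518 = $162.25
Dental insurance premium: $173.80
(Employer's $93.18 toward dental insurance premium is not withheld from the employee.)
Total deductions = $188.57 + $624.07 + $80.36 + $63.58 + $224.27 + $31.32 + $31.32 + $162.25 + $173.80 = $1579.54
Net pay = $3132.31 − $1579.54 = $1552.77

$1552.77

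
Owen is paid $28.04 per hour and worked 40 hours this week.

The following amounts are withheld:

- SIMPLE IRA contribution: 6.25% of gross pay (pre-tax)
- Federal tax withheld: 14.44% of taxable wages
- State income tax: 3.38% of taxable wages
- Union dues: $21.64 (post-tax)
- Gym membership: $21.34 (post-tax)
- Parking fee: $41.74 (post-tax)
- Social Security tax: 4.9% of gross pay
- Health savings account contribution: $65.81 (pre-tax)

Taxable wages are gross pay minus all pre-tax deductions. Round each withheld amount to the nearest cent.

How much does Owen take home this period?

Gross pay: 40 × $28.04 = $1121.60
Health savings account contribution: $65.81
SIMPLE IRA contribution: $1121.60 × 0.0625 = $70.10
Pre-tax total = $65.81 + $70.10 = $135.91
Taxable wages = $1121.60 − $135.91 = $985.69
State income tax: $985.69 × 0.0338 = $33.32
Federal tax withheld: $985.69 × 0.1444 = $142.33
Social Security tax: $1121.60 × 0.049 = $54.96
Gym membership: $21.34
Parking fee: $41.74
Union dues: $21.64
Total deductions = $65.81 + $70.10 + $33.32 + $142.33 + $54.96 + $21.34 + $41.74 + $21.64 = $451.24
Net pay = $1121.60 − $451.24 = $670.36

$670.36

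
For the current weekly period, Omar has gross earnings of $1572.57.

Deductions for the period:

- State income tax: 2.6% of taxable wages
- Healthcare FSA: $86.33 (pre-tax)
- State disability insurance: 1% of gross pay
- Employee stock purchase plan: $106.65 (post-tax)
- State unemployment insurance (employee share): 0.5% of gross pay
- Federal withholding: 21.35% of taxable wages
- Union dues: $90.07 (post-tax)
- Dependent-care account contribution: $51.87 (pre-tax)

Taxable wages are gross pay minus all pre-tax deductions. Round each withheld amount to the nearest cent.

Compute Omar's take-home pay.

$870.53

Healthcare FSA: $86.33
Dependent-care account contribution: $51.87
Pre-tax total = $86.33 + $51.87 = $138.20
Taxable wages = $1572.57 − $138.20 = $1434.37
State income tax: $1434.37 × 0.026 = $37.29
Federal withholding: $1434.37 × 0.2135 = $306.24
State disability insurance: $1572.57 × 0.01 = $15.73
State unemployment insurance (employee share): $1572.57 × 0.005 = $7.86
Employee stock purchase plan: $106.65
Union dues: $90.07
Total deductions = $86.33 + $51.87 + $37.29 + $306.24 + $15.73 + $7.86 + $106.65 + $90.07 = $702.04
Net pay = $1572.57 − $702.04 = $870.53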